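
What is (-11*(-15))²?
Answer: 27225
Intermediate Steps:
(-11*(-15))² = 165² = 27225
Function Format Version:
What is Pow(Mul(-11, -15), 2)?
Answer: 27225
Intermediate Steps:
Pow(Mul(-11, -15), 2) = Pow(165, 2) = 27225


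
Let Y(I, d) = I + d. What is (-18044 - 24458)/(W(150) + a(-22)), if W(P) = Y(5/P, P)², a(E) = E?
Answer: -38251800/20239201 ≈ -1.8900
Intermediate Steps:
W(P) = (P + 5/P)² (W(P) = (5/P + P)² = (P + 5/P)²)
(-18044 - 24458)/(W(150) + a(-22)) = (-18044 - 24458)/((5 + 150²)²/150² - 22) = -42502/((5 + 22500)²/22500 - 22) = -42502/((1/22500)*22505² - 22) = -42502/((1/22500)*506475025 - 22) = -42502/(20259001/900 - 22) = -42502/20239201/900 = -42502*900/20239201 = -38251800/20239201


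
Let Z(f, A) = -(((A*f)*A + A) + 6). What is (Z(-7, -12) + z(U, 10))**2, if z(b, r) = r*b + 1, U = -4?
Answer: 950625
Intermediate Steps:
z(b, r) = 1 + b*r (z(b, r) = b*r + 1 = 1 + b*r)
Z(f, A) = -6 - A - f*A**2 (Z(f, A) = -((f*A**2 + A) + 6) = -((A + f*A**2) + 6) = -(6 + A + f*A**2) = -6 - A - f*A**2)
(Z(-7, -12) + z(U, 10))**2 = ((-6 - 1*(-12) - 1*(-7)*(-12)**2) + (1 - 4*10))**2 = ((-6 + 12 - 1*(-7)*144) + (1 - 40))**2 = ((-6 + 12 + 1008) - 39)**2 = (1014 - 39)**2 = 975**2 = 950625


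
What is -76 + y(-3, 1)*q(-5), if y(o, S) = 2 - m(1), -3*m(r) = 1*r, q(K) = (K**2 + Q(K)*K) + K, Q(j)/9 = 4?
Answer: -1348/3 ≈ -449.33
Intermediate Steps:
Q(j) = 36 (Q(j) = 9*4 = 36)
q(K) = K**2 + 37*K (q(K) = (K**2 + 36*K) + K = K**2 + 37*K)
m(r) = -r/3
y(o, S) = 7/3 (y(o, S) = 2 - (-1)/3 = 2 - 1*(-1/3) = 2 + 1/3 = 7/3)
-76 + y(-3, 1)*q(-5) = -76 + 7*(-5*(37 - 5))/3 = -76 + 7*(-5*32)/3 = -76 + (7/3)*(-160) = -76 - 1120/3 = -1348/3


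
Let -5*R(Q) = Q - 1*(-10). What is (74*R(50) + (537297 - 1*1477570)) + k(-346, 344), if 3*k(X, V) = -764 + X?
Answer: -941531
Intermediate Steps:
R(Q) = -2 - Q/5 (R(Q) = -(Q - 1*(-10))/5 = -(Q + 10)/5 = -(10 + Q)/5 = -2 - Q/5)
k(X, V) = -764/3 + X/3 (k(X, V) = (-764 + X)/3 = -764/3 + X/3)
(74*R(50) + (537297 - 1*1477570)) + k(-346, 344) = (74*(-2 - ⅕*50) + (537297 - 1*1477570)) + (-764/3 + (⅓)*(-346)) = (74*(-2 - 10) + (537297 - 1477570)) + (-764/3 - 346/3) = (74*(-12) - 940273) - 370 = (-888 - 940273) - 370 = -941161 - 370 = -941531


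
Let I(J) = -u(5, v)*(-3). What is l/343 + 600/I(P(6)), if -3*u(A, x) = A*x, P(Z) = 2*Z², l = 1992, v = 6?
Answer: -4868/343 ≈ -14.192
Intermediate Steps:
u(A, x) = -A*x/3
I(J) = -30 (I(J) = -(-1)*5*6/3*(-3) = -1*(-10)*(-3) = 10*(-3) = -30)
l/343 + 600/I(P(6)) = 1992/343 + 600/(-30) = 1992*(1/343) + 600*(-1/30) = 1992/343 - 20 = -4868/343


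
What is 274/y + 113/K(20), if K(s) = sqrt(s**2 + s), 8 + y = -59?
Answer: -274/67 + 113*sqrt(105)/210 ≈ 1.4243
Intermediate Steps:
y = -67 (y = -8 - 59 = -67)
K(s) = sqrt(s + s**2)
274/y + 113/K(20) = 274/(-67) + 113/(sqrt(20*(1 + 20))) = 274*(-1/67) + 113/(sqrt(20*21)) = -274/67 + 113/(sqrt(420)) = -274/67 + 113/((2*sqrt(105))) = -274/67 + 113*(sqrt(105)/210) = -274/67 + 113*sqrt(105)/210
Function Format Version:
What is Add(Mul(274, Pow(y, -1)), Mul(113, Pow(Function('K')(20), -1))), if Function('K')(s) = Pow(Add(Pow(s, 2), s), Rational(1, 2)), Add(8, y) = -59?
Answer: Add(Rational(-274, 67), Mul(Rational(113, 210), Pow(105, Rational(1, 2)))) ≈ 1.4243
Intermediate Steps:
y = -67 (y = Add(-8, -59) = -67)
Function('K')(s) = Pow(Add(s, Pow(s, 2)), Rational(1, 2))
Add(Mul(274, Pow(y, -1)), Mul(113, Pow(Function('K')(20), -1))) = Add(Mul(274, Pow(-67, -1)), Mul(113, Pow(Pow(Mul(20, Add(1, 20)), Rational(1, 2)), -1))) = Add(Mul(274, Rational(-1, 67)), Mul(113, Pow(Pow(Mul(20, 21), Rational(1, 2)), -1))) = Add(Rational(-274, 67), Mul(113, Pow(Pow(420, Rational(1, 2)), -1))) = Add(Rational(-274, 67), Mul(113, Pow(Mul(2, Pow(105, Rational(1, 2))), -1))) = Add(Rational(-274, 67), Mul(113, Mul(Rational(1, 210), Pow(105, Rational(1, 2))))) = Add(Rational(-274, 67), Mul(Rational(113, 210), Pow(105, Rational(1, 2))))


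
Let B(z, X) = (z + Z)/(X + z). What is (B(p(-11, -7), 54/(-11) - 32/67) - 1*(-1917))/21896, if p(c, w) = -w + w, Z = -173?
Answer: 7737991/86927120 ≈ 0.089017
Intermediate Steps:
p(c, w) = 0
B(z, X) = (-173 + z)/(X + z) (B(z, X) = (z - 173)/(X + z) = (-173 + z)/(X + z))
(B(p(-11, -7), 54/(-11) - 32/67) - 1*(-1917))/21896 = ((-173 + 0)/((54/(-11) - 32/67) + 0) - 1*(-1917))/21896 = (-173/((54*(-1/11) - 32*1/67) + 0) + 1917)*(1/21896) = (-173/((-54/11 - 32/67) + 0) + 1917)*(1/21896) = (-173/(-3970/737 + 0) + 1917)*(1/21896) = (-173/(-3970/737) + 1917)*(1/21896) = (-737/3970*(-173) + 1917)*(1/21896) = (127501/3970 + 1917)*(1/21896) = (7737991/3970)*(1/21896) = 7737991/86927120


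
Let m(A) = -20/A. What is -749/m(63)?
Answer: 47187/20 ≈ 2359.4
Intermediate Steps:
-749/m(63) = -749/((-20/63)) = -749/((-20*1/63)) = -749/(-20/63) = -749*(-63/20) = 47187/20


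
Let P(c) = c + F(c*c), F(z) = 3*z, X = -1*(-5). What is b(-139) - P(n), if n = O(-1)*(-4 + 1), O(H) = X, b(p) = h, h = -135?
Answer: -795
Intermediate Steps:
X = 5
b(p) = -135
O(H) = 5
n = -15 (n = 5*(-4 + 1) = 5*(-3) = -15)
P(c) = c + 3*c² (P(c) = c + 3*(c*c) = c + 3*c²)
b(-139) - P(n) = -135 - (-15)*(1 + 3*(-15)) = -135 - (-15)*(1 - 45) = -135 - (-15)*(-44) = -135 - 1*660 = -135 - 660 = -795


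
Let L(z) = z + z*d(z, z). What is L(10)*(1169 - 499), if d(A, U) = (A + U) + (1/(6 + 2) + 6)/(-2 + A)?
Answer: 2333275/16 ≈ 1.4583e+5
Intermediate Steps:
d(A, U) = A + U + 49/(8*(-2 + A)) (d(A, U) = (A + U) + (1/8 + 6)/(-2 + A) = (A + U) + 49/(8*(-2 + A)) = A + U + 49/(8*(-2 + A)))
L(z) = z + z*(49/8 - 4*z + 2*z**2)/(-2 + z) (L(z) = z + z*((49/8 + z**2 - 2*z - 2*z + z*z)/(-2 + z)) = z + z*((49/8 + z**2 - 2*z - 2*z + z**2)/(-2 + z)) = z + z*((49/8 - 4*z + 2*z**2)/(-2 + z)) = z + z*(49/8 - 4*z + 2*z**2)/(-2 + z))
L(10)*(1169 - 499) = ((1/8)*10*(33 - 24*10 + 16*10**2)/(-2 + 10))*(1169 - 499) = ((1/8)*10*(33 - 240 + 16*100)/8)*670 = ((1/8)*10*(1/8)*(33 - 240 + 1600))*670 = ((1/8)*10*(1/8)*1393)*670 = (6965/32)*670 = 2333275/16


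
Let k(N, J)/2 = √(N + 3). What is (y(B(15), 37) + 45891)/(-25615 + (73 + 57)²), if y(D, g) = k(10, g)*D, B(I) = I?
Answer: -15297/2905 - 2*√13/581 ≈ -5.2782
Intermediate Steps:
k(N, J) = 2*√(3 + N) (k(N, J) = 2*√(N + 3) = 2*√(3 + N))
y(D, g) = 2*D*√13 (y(D, g) = (2*√(3 + 10))*D = (2*√13)*D = 2*D*√13)
(y(B(15), 37) + 45891)/(-25615 + (73 + 57)²) = (2*15*√13 + 45891)/(-25615 + (73 + 57)²) = (30*√13 + 45891)/(-25615 + 130²) = (45891 + 30*√13)/(-25615 + 16900) = (45891 + 30*√13)/(-8715) = (45891 + 30*√13)*(-1/8715) = -15297/2905 - 2*√13/581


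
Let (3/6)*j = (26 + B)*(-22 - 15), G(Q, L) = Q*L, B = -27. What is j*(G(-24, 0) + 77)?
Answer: 5698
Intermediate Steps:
G(Q, L) = L*Q
j = 74 (j = 2*((26 - 27)*(-22 - 15)) = 2*(-1*(-37)) = 2*37 = 74)
j*(G(-24, 0) + 77) = 74*(0*(-24) + 77) = 74*(0 + 77) = 74*77 = 5698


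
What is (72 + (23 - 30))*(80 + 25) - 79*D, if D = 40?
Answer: 3665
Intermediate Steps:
(72 + (23 - 30))*(80 + 25) - 79*D = (72 + (23 - 30))*(80 + 25) - 79*40 = (72 - 7)*105 - 3160 = 65*105 - 3160 = 6825 - 3160 = 3665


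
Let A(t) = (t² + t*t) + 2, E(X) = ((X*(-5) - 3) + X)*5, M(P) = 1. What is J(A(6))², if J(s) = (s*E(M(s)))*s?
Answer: 36733555600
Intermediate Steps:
E(X) = -15 - 20*X (E(X) = ((-5*X - 3) + X)*5 = ((-3 - 5*X) + X)*5 = (-3 - 4*X)*5 = -15 - 20*X)
A(t) = 2 + 2*t² (A(t) = (t² + t²) + 2 = 2*t² + 2 = 2 + 2*t²)
J(s) = -35*s² (J(s) = (s*(-15 - 20*1))*s = (s*(-15 - 20))*s = (s*(-35))*s = (-35*s)*s = -35*s²)
J(A(6))² = (-35*(2 + 2*6²)²)² = (-35*(2 + 2*36)²)² = (-35*(2 + 72)²)² = (-35*74²)² = (-35*5476)² = (-191660)² = 36733555600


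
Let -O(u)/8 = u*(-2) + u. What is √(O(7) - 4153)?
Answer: I*√4097 ≈ 64.008*I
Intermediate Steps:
O(u) = 8*u (O(u) = -8*(u*(-2) + u) = -8*(-2*u + u) = -(-8)*u = 8*u)
√(O(7) - 4153) = √(8*7 - 4153) = √(56 - 4153) = √(-4097) = I*√4097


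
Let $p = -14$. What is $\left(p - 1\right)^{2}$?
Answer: $225$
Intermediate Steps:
$\left(p - 1\right)^{2} = \left(-14 - 1\right)^{2} = \left(-15\right)^{2} = 225$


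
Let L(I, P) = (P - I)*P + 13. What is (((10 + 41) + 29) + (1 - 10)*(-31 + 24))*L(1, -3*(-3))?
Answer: 12155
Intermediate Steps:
L(I, P) = 13 + P*(P - I) (L(I, P) = P*(P - I) + 13 = 13 + P*(P - I))
(((10 + 41) + 29) + (1 - 10)*(-31 + 24))*L(1, -3*(-3)) = (((10 + 41) + 29) + (1 - 10)*(-31 + 24))*(13 + (-3*(-3))² - 1*1*(-3*(-3))) = ((51 + 29) - 9*(-7))*(13 + 9² - 1*1*9) = (80 + 63)*(13 + 81 - 9) = 143*85 = 12155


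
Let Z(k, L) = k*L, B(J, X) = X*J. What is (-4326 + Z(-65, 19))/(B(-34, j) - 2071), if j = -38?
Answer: 5561/779 ≈ 7.1386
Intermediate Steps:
B(J, X) = J*X
Z(k, L) = L*k
(-4326 + Z(-65, 19))/(B(-34, j) - 2071) = (-4326 + 19*(-65))/(-34*(-38) - 2071) = (-4326 - 1235)/(1292 - 2071) = -5561/(-779) = -5561*(-1/779) = 5561/779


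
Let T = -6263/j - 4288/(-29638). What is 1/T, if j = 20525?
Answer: -304159975/48805797 ≈ -6.2320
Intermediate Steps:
T = -48805797/304159975 (T = -6263/20525 - 4288/(-29638) = -6263*1/20525 - 4288*(-1/29638) = -6263/20525 + 2144/14819 = -48805797/304159975 ≈ -0.16046)
1/T = 1/(-48805797/304159975) = -304159975/48805797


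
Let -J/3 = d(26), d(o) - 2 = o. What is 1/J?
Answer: -1/84 ≈ -0.011905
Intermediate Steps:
d(o) = 2 + o
J = -84 (J = -3*(2 + 26) = -3*28 = -84)
1/J = 1/(-84) = -1/84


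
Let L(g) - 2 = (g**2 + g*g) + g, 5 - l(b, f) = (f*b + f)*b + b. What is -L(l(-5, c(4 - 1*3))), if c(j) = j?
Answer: -192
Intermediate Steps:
l(b, f) = 5 - b - b*(f + b*f) (l(b, f) = 5 - ((f*b + f)*b + b) = 5 - ((b*f + f)*b + b) = 5 - ((f + b*f)*b + b) = 5 - (b*(f + b*f) + b) = 5 - (b + b*(f + b*f)) = 5 + (-b - b*(f + b*f)) = 5 - b - b*(f + b*f))
L(g) = 2 + g + 2*g**2 (L(g) = 2 + ((g**2 + g*g) + g) = 2 + ((g**2 + g**2) + g) = 2 + (2*g**2 + g) = 2 + (g + 2*g**2) = 2 + g + 2*g**2)
-L(l(-5, c(4 - 1*3))) = -(2 + (5 - 1*(-5) - 1*(-5)*(4 - 1*3) - 1*(4 - 1*3)*(-5)**2) + 2*(5 - 1*(-5) - 1*(-5)*(4 - 1*3) - 1*(4 - 1*3)*(-5)**2)**2) = -(2 + (5 + 5 - 1*(-5)*(4 - 3) - 1*(4 - 3)*25) + 2*(5 + 5 - 1*(-5)*(4 - 3) - 1*(4 - 3)*25)**2) = -(2 + (5 + 5 - 1*(-5)*1 - 1*1*25) + 2*(5 + 5 - 1*(-5)*1 - 1*1*25)**2) = -(2 + (5 + 5 + 5 - 25) + 2*(5 + 5 + 5 - 25)**2) = -(2 - 10 + 2*(-10)**2) = -(2 - 10 + 2*100) = -(2 - 10 + 200) = -1*192 = -192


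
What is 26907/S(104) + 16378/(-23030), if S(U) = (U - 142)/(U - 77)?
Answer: -8365832017/437570 ≈ -19119.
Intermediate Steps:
S(U) = (-142 + U)/(-77 + U)
26907/S(104) + 16378/(-23030) = 26907/(((-142 + 104)/(-77 + 104))) + 16378/(-23030) = 26907/((-38/27)) + 16378*(-1/23030) = 26907/(((1/27)*(-38))) - 8189/11515 = 26907/(-38/27) - 8189/11515 = 26907*(-27/38) - 8189/11515 = -726489/38 - 8189/11515 = -8365832017/437570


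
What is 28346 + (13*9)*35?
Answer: 32441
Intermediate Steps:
28346 + (13*9)*35 = 28346 + 117*35 = 28346 + 4095 = 32441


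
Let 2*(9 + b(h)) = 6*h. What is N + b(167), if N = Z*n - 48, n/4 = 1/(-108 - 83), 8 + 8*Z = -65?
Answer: 169681/382 ≈ 444.19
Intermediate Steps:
Z = -73/8 (Z = -1 + (⅛)*(-65) = -1 - 65/8 = -73/8 ≈ -9.1250)
b(h) = -9 + 3*h (b(h) = -9 + (6*h)/2 = -9 + 3*h)
n = -4/191 (n = 4/(-108 - 83) = 4/(-191) = 4*(-1/191) = -4/191 ≈ -0.020942)
N = -18263/382 (N = -73/8*(-4/191) - 48 = 73/382 - 48 = -18263/382 ≈ -47.809)
N + b(167) = -18263/382 + (-9 + 3*167) = -18263/382 + (-9 + 501) = -18263/382 + 492 = 169681/382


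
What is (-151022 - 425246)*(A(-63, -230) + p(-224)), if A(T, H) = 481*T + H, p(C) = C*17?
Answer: 19789619388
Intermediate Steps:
p(C) = 17*C
A(T, H) = H + 481*T
(-151022 - 425246)*(A(-63, -230) + p(-224)) = (-151022 - 425246)*((-230 + 481*(-63)) + 17*(-224)) = -576268*((-230 - 30303) - 3808) = -576268*(-30533 - 3808) = -576268*(-34341) = 19789619388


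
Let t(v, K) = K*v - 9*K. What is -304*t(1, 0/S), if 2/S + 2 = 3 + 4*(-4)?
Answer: 0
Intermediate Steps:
S = -2/15 (S = 2/(-2 + (3 + 4*(-4))) = 2/(-2 + (3 - 16)) = 2/(-2 - 13) = 2/(-15) = 2*(-1/15) = -2/15 ≈ -0.13333)
t(v, K) = -9*K + K*v
-304*t(1, 0/S) = -304*0/(-2/15)*(-9 + 1) = -304*0*(-15/2)*(-8) = -0*(-8) = -304*0 = 0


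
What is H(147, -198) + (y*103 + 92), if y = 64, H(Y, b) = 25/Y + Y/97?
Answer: 95331190/14259 ≈ 6685.7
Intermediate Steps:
H(Y, b) = 25/Y + Y/97 (H(Y, b) = 25/Y + Y*(1/97) = 25/Y + Y/97)
H(147, -198) + (y*103 + 92) = (25/147 + (1/97)*147) + (64*103 + 92) = (25*(1/147) + 147/97) + (6592 + 92) = (25/147 + 147/97) + 6684 = 24034/14259 + 6684 = 95331190/14259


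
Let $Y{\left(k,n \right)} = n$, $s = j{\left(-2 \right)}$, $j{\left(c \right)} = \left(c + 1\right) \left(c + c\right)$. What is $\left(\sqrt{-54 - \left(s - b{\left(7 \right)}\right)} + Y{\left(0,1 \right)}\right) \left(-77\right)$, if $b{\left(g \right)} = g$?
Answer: $-77 - 77 i \sqrt{51} \approx -77.0 - 549.89 i$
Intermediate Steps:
$j{\left(c \right)} = 2 c \left(1 + c\right)$ ($j{\left(c \right)} = \left(1 + c\right) 2 c = 2 c \left(1 + c\right)$)
$s = 4$ ($s = 2 \left(-2\right) \left(1 - 2\right) = 2 \left(-2\right) \left(-1\right) = 4$)
$\left(\sqrt{-54 - \left(s - b{\left(7 \right)}\right)} + Y{\left(0,1 \right)}\right) \left(-77\right) = \left(\sqrt{-54 + \left(7 - 4\right)} + 1\right) \left(-77\right) = \left(\sqrt{-54 + 3} + 1\right) \left(-77\right) = \left(\sqrt{-51} + 1\right) \left(-77\right) = \left(i \sqrt{51} + 1\right) \left(-77\right) = \left(1 + i \sqrt{51}\right) \left(-77\right) = -77 - 77 i \sqrt{51}$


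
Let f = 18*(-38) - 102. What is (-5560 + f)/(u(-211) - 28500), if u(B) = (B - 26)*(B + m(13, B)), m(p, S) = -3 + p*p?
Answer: 6346/17835 ≈ 0.35582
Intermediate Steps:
m(p, S) = -3 + p²
f = -786 (f = -684 - 102 = -786)
u(B) = (-26 + B)*(166 + B) (u(B) = (B - 26)*(B + (-3 + 13²)) = (-26 + B)*(B + (-3 + 169)) = (-26 + B)*(B + 166) = (-26 + B)*(166 + B))
(-5560 + f)/(u(-211) - 28500) = (-5560 - 786)/((-4316 + (-211)² + 140*(-211)) - 28500) = -6346/((-4316 + 44521 - 29540) - 28500) = -6346/(10665 - 28500) = -6346/(-17835) = -6346*(-1/17835) = 6346/17835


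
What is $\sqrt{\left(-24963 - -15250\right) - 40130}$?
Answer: $i \sqrt{49843} \approx 223.26 i$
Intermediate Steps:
$\sqrt{\left(-24963 - -15250\right) - 40130} = \sqrt{\left(-24963 + 15250\right) - 40130} = \sqrt{-9713 - 40130} = \sqrt{-49843} = i \sqrt{49843}$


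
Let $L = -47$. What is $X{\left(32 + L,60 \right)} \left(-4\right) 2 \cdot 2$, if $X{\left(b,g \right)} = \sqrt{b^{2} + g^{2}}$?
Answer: $- 240 \sqrt{17} \approx -989.54$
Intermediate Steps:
$X{\left(32 + L,60 \right)} \left(-4\right) 2 \cdot 2 = \sqrt{\left(32 - 47\right)^{2} + 60^{2}} \left(-4\right) 2 \cdot 2 = \sqrt{\left(-15\right)^{2} + 3600} \left(\left(-8\right) 2\right) = \sqrt{225 + 3600} \left(-16\right) = \sqrt{3825} \left(-16\right) = 15 \sqrt{17} \left(-16\right) = - 240 \sqrt{17}$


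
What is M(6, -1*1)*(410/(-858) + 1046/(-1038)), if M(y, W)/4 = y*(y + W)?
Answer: -4410160/24739 ≈ -178.27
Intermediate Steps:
M(y, W) = 4*y*(W + y) (M(y, W) = 4*(y*(y + W)) = 4*(y*(W + y)) = 4*y*(W + y))
M(6, -1*1)*(410/(-858) + 1046/(-1038)) = (4*6*(-1*1 + 6))*(410/(-858) + 1046/(-1038)) = (4*6*(-1 + 6))*(410*(-1/858) + 1046*(-1/1038)) = (4*6*5)*(-205/429 - 523/519) = 120*(-110254/74217) = -4410160/24739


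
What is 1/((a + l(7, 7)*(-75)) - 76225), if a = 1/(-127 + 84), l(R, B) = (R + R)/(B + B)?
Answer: -43/3280901 ≈ -1.3106e-5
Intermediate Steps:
l(R, B) = R/B (l(R, B) = (2*R)/((2*B)) = (2*R)*(1/(2*B)) = R/B)
a = -1/43 (a = 1/(-43) = -1/43 ≈ -0.023256)
1/((a + l(7, 7)*(-75)) - 76225) = 1/((-1/43 + (7/7)*(-75)) - 76225) = 1/((-1/43 + (7*(⅐))*(-75)) - 76225) = 1/((-1/43 + 1*(-75)) - 76225) = 1/((-1/43 - 75) - 76225) = 1/(-3226/43 - 76225) = 1/(-3280901/43) = -43/3280901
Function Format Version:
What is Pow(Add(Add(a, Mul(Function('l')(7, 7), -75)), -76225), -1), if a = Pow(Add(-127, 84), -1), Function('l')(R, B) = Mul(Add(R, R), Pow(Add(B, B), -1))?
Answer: Rational(-43, 3280901) ≈ -1.3106e-5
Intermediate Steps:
Function('l')(R, B) = Mul(R, Pow(B, -1)) (Function('l')(R, B) = Mul(Mul(2, R), Pow(Mul(2, B), -1)) = Mul(Mul(2, R), Mul(Rational(1, 2), Pow(B, -1))) = Mul(R, Pow(B, -1)))
a = Rational(-1, 43) (a = Pow(-43, -1) = Rational(-1, 43) ≈ -0.023256)
Pow(Add(Add(a, Mul(Function('l')(7, 7), -75)), -76225), -1) = Pow(Add(Add(Rational(-1, 43), Mul(Mul(7, Pow(7, -1)), -75)), -76225), -1) = Pow(Add(Add(Rational(-1, 43), Mul(Mul(7, Rational(1, 7)), -75)), -76225), -1) = Pow(Add(Add(Rational(-1, 43), Mul(1, -75)), -76225), -1) = Pow(Add(Add(Rational(-1, 43), -75), -76225), -1) = Pow(Add(Rational(-3226, 43), -76225), -1) = Pow(Rational(-3280901, 43), -1) = Rational(-43, 3280901)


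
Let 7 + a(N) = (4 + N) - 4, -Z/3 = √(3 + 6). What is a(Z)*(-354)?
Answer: 5664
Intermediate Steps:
Z = -9 (Z = -3*√(3 + 6) = -3*√9 = -3*3 = -9)
a(N) = -7 + N (a(N) = -7 + ((4 + N) - 4) = -7 + N)
a(Z)*(-354) = (-7 - 9)*(-354) = -16*(-354) = 5664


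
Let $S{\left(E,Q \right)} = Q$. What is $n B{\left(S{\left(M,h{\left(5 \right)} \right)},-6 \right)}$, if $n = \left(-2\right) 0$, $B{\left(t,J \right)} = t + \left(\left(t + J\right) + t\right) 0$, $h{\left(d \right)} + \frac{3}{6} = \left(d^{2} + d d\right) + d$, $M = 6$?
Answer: $0$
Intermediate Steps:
$h{\left(d \right)} = - \frac{1}{2} + d + 2 d^{2}$ ($h{\left(d \right)} = - \frac{1}{2} + \left(\left(d^{2} + d d\right) + d\right) = - \frac{1}{2} + \left(\left(d^{2} + d^{2}\right) + d\right) = - \frac{1}{2} + \left(2 d^{2} + d\right) = - \frac{1}{2} + \left(d + 2 d^{2}\right) = - \frac{1}{2} + d + 2 d^{2}$)
$B{\left(t,J \right)} = t$ ($B{\left(t,J \right)} = t + \left(\left(J + t\right) + t\right) 0 = t + \left(J + 2 t\right) 0 = t + 0 = t$)
$n = 0$
$n B{\left(S{\left(M,h{\left(5 \right)} \right)},-6 \right)} = 0 \left(- \frac{1}{2} + 5 + 2 \cdot 5^{2}\right) = 0 \left(- \frac{1}{2} + 5 + 2 \cdot 25\right) = 0 \left(- \frac{1}{2} + 5 + 50\right) = 0 \cdot \frac{109}{2} = 0$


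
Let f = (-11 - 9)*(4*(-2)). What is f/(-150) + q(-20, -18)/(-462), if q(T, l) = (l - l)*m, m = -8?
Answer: -16/15 ≈ -1.0667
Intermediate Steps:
q(T, l) = 0 (q(T, l) = (l - l)*(-8) = 0*(-8) = 0)
f = 160 (f = -20*(-8) = 160)
f/(-150) + q(-20, -18)/(-462) = 160/(-150) + 0/(-462) = 160*(-1/150) + 0*(-1/462) = -16/15 + 0 = -16/15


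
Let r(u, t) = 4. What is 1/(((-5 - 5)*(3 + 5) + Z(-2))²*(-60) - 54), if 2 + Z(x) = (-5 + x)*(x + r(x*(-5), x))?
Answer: -1/553014 ≈ -1.8083e-6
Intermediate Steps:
Z(x) = -2 + (-5 + x)*(4 + x) (Z(x) = -2 + (-5 + x)*(x + 4) = -2 + (-5 + x)*(4 + x))
1/(((-5 - 5)*(3 + 5) + Z(-2))²*(-60) - 54) = 1/(((-5 - 5)*(3 + 5) + (-22 + (-2)² - 1*(-2)))²*(-60) - 54) = 1/((-10*8 + (-22 + 4 + 2))²*(-60) - 54) = 1/((-80 - 16)²*(-60) - 54) = 1/((-96)²*(-60) - 54) = 1/(9216*(-60) - 54) = 1/(-552960 - 54) = 1/(-553014) = -1/553014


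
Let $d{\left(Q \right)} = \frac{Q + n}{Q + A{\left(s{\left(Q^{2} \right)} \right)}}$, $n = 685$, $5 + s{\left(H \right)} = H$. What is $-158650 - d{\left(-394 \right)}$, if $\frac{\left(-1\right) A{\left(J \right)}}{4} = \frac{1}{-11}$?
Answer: $- \frac{686951299}{4330} \approx -1.5865 \cdot 10^{5}$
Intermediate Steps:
$s{\left(H \right)} = -5 + H$
$A{\left(J \right)} = \frac{4}{11}$ ($A{\left(J \right)} = - \frac{4}{-11} = \left(-4\right) \left(- \frac{1}{11}\right) = \frac{4}{11}$)
$d{\left(Q \right)} = \frac{685 + Q}{\frac{4}{11} + Q}$ ($d{\left(Q \right)} = \frac{Q + 685}{Q + \frac{4}{11}} = \frac{685 + Q}{\frac{4}{11} + Q}$)
$-158650 - d{\left(-394 \right)} = -158650 - \frac{11 \left(685 - 394\right)}{4 + 11 \left(-394\right)} = -158650 - 11 \frac{1}{4 - 4334} \cdot 291 = -158650 - 11 \frac{1}{-4330} \cdot 291 = -158650 - 11 \left(- \frac{1}{4330}\right) 291 = -158650 - - \frac{3201}{4330} = -158650 + \frac{3201}{4330} = - \frac{686951299}{4330}$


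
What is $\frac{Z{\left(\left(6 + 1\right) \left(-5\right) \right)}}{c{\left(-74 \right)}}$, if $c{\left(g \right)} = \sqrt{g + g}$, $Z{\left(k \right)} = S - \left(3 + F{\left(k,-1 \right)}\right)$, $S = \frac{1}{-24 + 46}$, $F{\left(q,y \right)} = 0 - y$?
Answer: $\frac{87 i \sqrt{37}}{1628} \approx 0.32506 i$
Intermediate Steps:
$F{\left(q,y \right)} = - y$
$S = \frac{1}{22} \approx 0.045455$
$Z{\left(k \right)} = - \frac{87}{22}$ ($Z{\left(k \right)} = \frac{1}{22} - \left(3 - -1\right) = \frac{1}{22} - \left(3 + 1\right) = \frac{1}{22} - 4 = - \frac{87}{22}$)
$c{\left(g \right)} = \sqrt{2} \sqrt{g}$ ($c{\left(g \right)} = \sqrt{2 g} = \sqrt{2} \sqrt{g}$)
$\frac{Z{\left(\left(6 + 1\right) \left(-5\right) \right)}}{c{\left(-74 \right)}} = - \frac{87}{22 \sqrt{2} \sqrt{-74}} = - \frac{87}{22 \sqrt{2} i \sqrt{74}} = - \frac{87}{22 \cdot 2 i \sqrt{37}} = - \frac{87 \left(- \frac{i \sqrt{37}}{74}\right)}{22} = \frac{87 i \sqrt{37}}{1628}$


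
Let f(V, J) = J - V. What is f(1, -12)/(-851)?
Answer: 13/851 ≈ 0.015276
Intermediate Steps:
f(1, -12)/(-851) = (-12 - 1*1)/(-851) = (-12 - 1)*(-1/851) = -13*(-1/851) = 13/851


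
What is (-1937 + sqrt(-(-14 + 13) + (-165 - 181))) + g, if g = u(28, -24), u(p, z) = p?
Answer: -1909 + I*sqrt(345) ≈ -1909.0 + 18.574*I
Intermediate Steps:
g = 28
(-1937 + sqrt(-(-14 + 13) + (-165 - 181))) + g = (-1937 + sqrt(-(-14 + 13) + (-165 - 181))) + 28 = (-1937 + sqrt(-1*(-1) - 346)) + 28 = (-1937 + sqrt(1 - 346)) + 28 = (-1937 + sqrt(-345)) + 28 = (-1937 + I*sqrt(345)) + 28 = -1909 + I*sqrt(345)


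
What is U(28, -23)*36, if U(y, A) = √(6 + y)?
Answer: 36*√34 ≈ 209.91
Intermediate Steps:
U(28, -23)*36 = √(6 + 28)*36 = √34*36 = 36*√34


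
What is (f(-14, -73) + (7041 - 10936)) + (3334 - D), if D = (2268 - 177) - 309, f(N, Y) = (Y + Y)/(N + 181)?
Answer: -391427/167 ≈ -2343.9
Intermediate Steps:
f(N, Y) = 2*Y/(181 + N) (f(N, Y) = (2*Y)/(181 + N) = 2*Y/(181 + N))
D = 1782 (D = 2091 - 309 = 1782)
(f(-14, -73) + (7041 - 10936)) + (3334 - D) = (2*(-73)/(181 - 14) + (7041 - 10936)) + (3334 - 1*1782) = (2*(-73)/167 - 3895) + (3334 - 1782) = (2*(-73)*(1/167) - 3895) + 1552 = (-146/167 - 3895) + 1552 = -650611/167 + 1552 = -391427/167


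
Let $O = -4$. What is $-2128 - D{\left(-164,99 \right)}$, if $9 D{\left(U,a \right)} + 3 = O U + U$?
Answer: $- \frac{6547}{3} \approx -2182.3$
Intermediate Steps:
$D{\left(U,a \right)} = - \frac{1}{3} - \frac{U}{3}$ ($D{\left(U,a \right)} = - \frac{1}{3} + \frac{- 4 U + U}{9} = - \frac{1}{3} + \frac{\left(-3\right) U}{9} = - \frac{1}{3} - \frac{U}{3}$)
$-2128 - D{\left(-164,99 \right)} = -2128 - \left(- \frac{1}{3} - - \frac{164}{3}\right) = -2128 - \left(- \frac{1}{3} + \frac{164}{3}\right) = -2128 - \frac{163}{3} = - \frac{6547}{3}$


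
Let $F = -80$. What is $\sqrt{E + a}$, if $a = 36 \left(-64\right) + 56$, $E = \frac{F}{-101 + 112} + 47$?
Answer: $\frac{3 i \sqrt{29689}}{11} \approx 46.992 i$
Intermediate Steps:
$E = \frac{437}{11}$ ($E = - \frac{80}{-101 + 112} + 47 = - \frac{80}{11} + 47 = \frac{437}{11} \approx 39.727$)
$a = -2248$ ($a = -2304 + 56 = -2248$)
$\sqrt{E + a} = \sqrt{\frac{437}{11} - 2248} = \sqrt{- \frac{24291}{11}} = \frac{3 i \sqrt{29689}}{11}$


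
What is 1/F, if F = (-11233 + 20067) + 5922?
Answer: 1/14756 ≈ 6.7769e-5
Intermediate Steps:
F = 14756 (F = 8834 + 5922 = 14756)
1/F = 1/14756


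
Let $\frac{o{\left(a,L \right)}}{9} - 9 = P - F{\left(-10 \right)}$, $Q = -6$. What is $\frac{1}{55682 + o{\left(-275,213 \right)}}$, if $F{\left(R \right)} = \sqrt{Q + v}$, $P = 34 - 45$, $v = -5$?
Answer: $\frac{55664}{3098481787} + \frac{9 i \sqrt{11}}{3098481787} \approx 1.7965 \cdot 10^{-5} + 9.6336 \cdot 10^{-9} i$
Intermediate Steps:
$P = -11$
$F{\left(R \right)} = i \sqrt{11}$ ($F{\left(R \right)} = \sqrt{-6 - 5} = \sqrt{-11} = i \sqrt{11}$)
$o{\left(a,L \right)} = -18 - 9 i \sqrt{11}$ ($o{\left(a,L \right)} = 81 + 9 \left(-11 - i \sqrt{11}\right) = 81 - \left(99 + 9 i \sqrt{11}\right) = -18 - 9 i \sqrt{11}$)
$\frac{1}{55682 + o{\left(-275,213 \right)}} = \frac{1}{55682 - \left(18 + 9 i \sqrt{11}\right)} = \frac{1}{55664 - 9 i \sqrt{11}}$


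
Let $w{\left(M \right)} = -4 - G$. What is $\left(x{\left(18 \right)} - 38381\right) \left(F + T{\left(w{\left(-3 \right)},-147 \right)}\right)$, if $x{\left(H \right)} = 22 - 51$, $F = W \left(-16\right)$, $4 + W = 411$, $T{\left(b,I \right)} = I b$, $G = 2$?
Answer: $216248300$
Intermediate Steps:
$w{\left(M \right)} = -6$ ($w{\left(M \right)} = -4 - 2 = -6$)
$W = 407$ ($W = -4 + 411 = 407$)
$F = -6512$ ($F = 407 \left(-16\right) = -6512$)
$x{\left(H \right)} = -29$
$\left(x{\left(18 \right)} - 38381\right) \left(F + T{\left(w{\left(-3 \right)},-147 \right)}\right) = \left(-29 - 38381\right) \left(-6512 - -882\right) = - 38410 \left(-6512 + 882\right) = \left(-38410\right) \left(-5630\right) = 216248300$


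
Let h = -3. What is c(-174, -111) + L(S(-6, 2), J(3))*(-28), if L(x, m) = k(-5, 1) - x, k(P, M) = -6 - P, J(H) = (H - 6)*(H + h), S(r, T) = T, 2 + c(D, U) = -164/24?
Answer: 451/6 ≈ 75.167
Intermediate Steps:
c(D, U) = -53/6 (c(D, U) = -2 - 164/24 = -2 - 164*1/24 = -2 - 41/6 = -53/6)
J(H) = (-6 + H)*(-3 + H) (J(H) = (H - 6)*(H - 3) = (-6 + H)*(-3 + H))
L(x, m) = -1 - x (L(x, m) = (-6 - 1*(-5)) - x = (-6 + 5) - x = -1 - x)
c(-174, -111) + L(S(-6, 2), J(3))*(-28) = -53/6 + (-1 - 1*2)*(-28) = -53/6 + (-1 - 2)*(-28) = -53/6 - 3*(-28) = -53/6 + 84 = 451/6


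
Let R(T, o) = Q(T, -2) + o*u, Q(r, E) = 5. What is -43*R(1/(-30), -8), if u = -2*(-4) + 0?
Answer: 2537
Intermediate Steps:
u = 8 (u = 8 + 0 = 8)
R(T, o) = 5 + 8*o (R(T, o) = 5 + o*8 = 5 + 8*o)
-43*R(1/(-30), -8) = -43*(5 + 8*(-8)) = -43*(5 - 64) = -43*(-59) = 2537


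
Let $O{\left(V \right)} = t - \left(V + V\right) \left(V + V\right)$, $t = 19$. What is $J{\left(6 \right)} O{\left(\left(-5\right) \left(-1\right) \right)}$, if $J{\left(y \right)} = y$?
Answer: $-486$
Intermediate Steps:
$O{\left(V \right)} = 19 - 4 V^{2}$ ($O{\left(V \right)} = 19 - \left(V + V\right) \left(V + V\right) = 19 - 2 V 2 V = 19 - 4 V^{2}$)
$J{\left(6 \right)} O{\left(\left(-5\right) \left(-1\right) \right)} = 6 \left(19 - 4 \left(\left(-5\right) \left(-1\right)\right)^{2}\right) = 6 \left(19 - 4 \cdot 5^{2}\right) = 6 \left(19 - 100\right) = 6 \left(-81\right) = -486$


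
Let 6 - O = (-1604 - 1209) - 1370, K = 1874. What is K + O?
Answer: 6063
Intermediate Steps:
O = 4189 (O = 6 - ((-1604 - 1209) - 1370) = 6 - (-2813 - 1370) = 6 - 1*(-4183) = 6 + 4183 = 4189)
K + O = 1874 + 4189 = 6063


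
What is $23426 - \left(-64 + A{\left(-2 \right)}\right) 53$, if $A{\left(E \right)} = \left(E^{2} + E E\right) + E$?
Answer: $26500$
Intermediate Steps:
$A{\left(E \right)} = E + 2 E^{2}$ ($A{\left(E \right)} = \left(E^{2} + E^{2}\right) + E = 2 E^{2} + E = E + 2 E^{2}$)
$23426 - \left(-64 + A{\left(-2 \right)}\right) 53 = 23426 - \left(-64 - 2 \left(1 + 2 \left(-2\right)\right)\right) 53 = 23426 - \left(-64 - 2 \left(1 - 4\right)\right) 53 = 23426 - \left(-64 - -6\right) 53 = 23426 - \left(-64 + 6\right) 53 = 23426 - \left(-58\right) 53 = 23426 - -3074 = 23426 + 3074 = 26500$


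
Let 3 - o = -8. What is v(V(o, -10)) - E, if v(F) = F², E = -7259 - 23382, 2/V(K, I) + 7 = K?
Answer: 122565/4 ≈ 30641.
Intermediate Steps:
o = 11 (o = 3 - 1*(-8) = 3 + 8 = 11)
V(K, I) = 2/(-7 + K)
E = -30641
v(V(o, -10)) - E = (2/(-7 + 11))² - 1*(-30641) = (2/4)² + 30641 = (2*(¼))² + 30641 = (½)² + 30641 = ¼ + 30641 = 122565/4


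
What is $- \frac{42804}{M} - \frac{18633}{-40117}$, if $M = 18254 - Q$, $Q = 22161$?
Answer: $\frac{1789967199}{156737119} \approx 11.42$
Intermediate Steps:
$M = -3907$ ($M = 18254 - 22161 = -3907$)
$- \frac{42804}{M} - \frac{18633}{-40117} = - \frac{42804}{-3907} - \frac{18633}{-40117} = \left(-42804\right) \left(- \frac{1}{3907}\right) - - \frac{18633}{40117} = \frac{42804}{3907} + \frac{18633}{40117} = \frac{1789967199}{156737119}$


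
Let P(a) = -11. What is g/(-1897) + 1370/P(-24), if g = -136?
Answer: -2597394/20867 ≈ -124.47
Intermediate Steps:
g/(-1897) + 1370/P(-24) = -136/(-1897) + 1370/(-11) = -136*(-1/1897) + 1370*(-1/11) = 136/1897 - 1370/11 = -2597394/20867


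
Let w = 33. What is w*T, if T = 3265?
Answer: 107745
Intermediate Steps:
w*T = 33*3265 = 107745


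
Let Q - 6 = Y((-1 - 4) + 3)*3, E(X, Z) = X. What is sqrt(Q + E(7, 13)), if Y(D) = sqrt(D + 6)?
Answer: sqrt(19) ≈ 4.3589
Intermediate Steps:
Y(D) = sqrt(6 + D)
Q = 12 (Q = 6 + sqrt(6 + ((-1 - 4) + 3))*3 = 6 + sqrt(6 + (-5 + 3))*3 = 6 + sqrt(6 - 2)*3 = 6 + sqrt(4)*3 = 6 + 2*3 = 6 + 6 = 12)
sqrt(Q + E(7, 13)) = sqrt(12 + 7) = sqrt(19)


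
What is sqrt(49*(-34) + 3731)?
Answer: sqrt(2065) ≈ 45.442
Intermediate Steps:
sqrt(49*(-34) + 3731) = sqrt(-1666 + 3731) = sqrt(2065)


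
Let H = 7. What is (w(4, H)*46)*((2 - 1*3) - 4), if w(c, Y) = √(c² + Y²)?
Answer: -230*√65 ≈ -1854.3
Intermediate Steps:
w(c, Y) = √(Y² + c²)
(w(4, H)*46)*((2 - 1*3) - 4) = (√(7² + 4²)*46)*((2 - 1*3) - 4) = (√(49 + 16)*46)*((2 - 3) - 4) = (√65*46)*(-1 - 4) = (46*√65)*(-5) = -230*√65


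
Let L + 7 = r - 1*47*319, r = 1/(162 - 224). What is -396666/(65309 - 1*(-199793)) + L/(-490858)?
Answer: -5912634499717/4033950562996 ≈ -1.4657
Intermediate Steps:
r = -1/62 (r = 1/(-62) = -1/62 ≈ -0.016129)
L = -930001/62 (L = -7 + (-1/62 - 1*47*319) = -7 + (-1/62 - 47*319) = -7 + (-1/62 - 14993) = -7 - 929567/62 = -930001/62 ≈ -15000.)
-396666/(65309 - 1*(-199793)) + L/(-490858) = -396666/(65309 - 1*(-199793)) - 930001/62/(-490858) = -396666/(65309 + 199793) - 930001/62*(-1/490858) = -396666/265102 + 930001/30433196 = -396666*1/265102 + 930001/30433196 = -198333/132551 + 930001/30433196 = -5912634499717/4033950562996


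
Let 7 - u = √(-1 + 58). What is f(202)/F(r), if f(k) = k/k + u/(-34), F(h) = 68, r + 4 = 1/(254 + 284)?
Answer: 27/2312 + √57/2312 ≈ 0.014944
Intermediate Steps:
r = -2151/538 (r = -4 + 1/(254 + 284) = -4 + 1/538 = -2151/538 ≈ -3.9981)
u = 7 - √57 (u = 7 - √(-1 + 58) = 7 - √57 ≈ -0.54983)
f(k) = 27/34 + √57/34 (f(k) = k/k + (7 - √57)/(-34) = 1 + (7 - √57)*(-1/34) = 1 + (-7/34 + √57/34) = 27/34 + √57/34)
f(202)/F(r) = (27/34 + √57/34)/68 = (27/34 + √57/34)*(1/68) = 27/2312 + √57/2312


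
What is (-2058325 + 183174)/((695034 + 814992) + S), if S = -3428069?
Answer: 1875151/1918043 ≈ 0.97764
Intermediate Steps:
(-2058325 + 183174)/((695034 + 814992) + S) = (-2058325 + 183174)/((695034 + 814992) - 3428069) = -1875151/(1510026 - 3428069) = -1875151/(-1918043) = -1875151*(-1/1918043) = 1875151/1918043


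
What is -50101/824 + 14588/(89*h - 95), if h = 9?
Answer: -11675397/290872 ≈ -40.139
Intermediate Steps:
-50101/824 + 14588/(89*h - 95) = -50101/824 + 14588/(89*9 - 95) = -50101*1/824 + 14588/(801 - 95) = -50101/824 + 14588/706 = -50101/824 + 14588*(1/706) = -50101/824 + 7294/353 = -11675397/290872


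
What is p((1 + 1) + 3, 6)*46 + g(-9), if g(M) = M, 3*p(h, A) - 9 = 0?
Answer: 129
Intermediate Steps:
p(h, A) = 3 (p(h, A) = 3 + (1/3)*0 = 3 + 0 = 3)
p((1 + 1) + 3, 6)*46 + g(-9) = 3*46 - 9 = 138 - 9 = 129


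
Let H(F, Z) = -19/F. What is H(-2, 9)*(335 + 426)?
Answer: 14459/2 ≈ 7229.5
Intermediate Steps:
H(-2, 9)*(335 + 426) = (-19/(-2))*(335 + 426) = -19*(-1/2)*761 = (19/2)*761 = 14459/2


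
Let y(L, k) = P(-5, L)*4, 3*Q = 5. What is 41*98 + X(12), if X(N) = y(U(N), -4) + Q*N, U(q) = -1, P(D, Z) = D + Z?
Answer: 4014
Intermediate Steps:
Q = 5/3 (Q = (⅓)*5 = 5/3 ≈ 1.6667)
y(L, k) = -20 + 4*L (y(L, k) = (-5 + L)*4 = -20 + 4*L)
X(N) = -24 + 5*N/3 (X(N) = (-20 + 4*(-1)) + 5*N/3 = (-20 - 4) + 5*N/3 = -24 + 5*N/3)
41*98 + X(12) = 41*98 + (-24 + (5/3)*12) = 4018 + (-24 + 20) = 4018 - 4 = 4014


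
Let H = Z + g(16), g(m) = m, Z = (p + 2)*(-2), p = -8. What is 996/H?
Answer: 249/7 ≈ 35.571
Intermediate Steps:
Z = 12 (Z = (-8 + 2)*(-2) = -6*(-2) = 12)
H = 28 (H = 12 + 16 = 28)
996/H = 996/28 = 996*(1/28) = 249/7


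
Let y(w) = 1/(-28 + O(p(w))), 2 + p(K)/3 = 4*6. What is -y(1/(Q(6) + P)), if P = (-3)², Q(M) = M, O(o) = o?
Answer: -1/38 ≈ -0.026316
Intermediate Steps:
p(K) = 66 (p(K) = -6 + 3*(4*6) = -6 + 3*24 = -6 + 72 = 66)
P = 9
y(w) = 1/38 (y(w) = 1/(-28 + 66) = 1/38)
-y(1/(Q(6) + P)) = -1*1/38 = -1/38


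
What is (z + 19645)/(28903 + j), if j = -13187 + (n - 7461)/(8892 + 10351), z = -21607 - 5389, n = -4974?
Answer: -141455293/302410553 ≈ -0.46776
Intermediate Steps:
z = -26996
j = -253769876/19243 (j = -13187 + (-4974 - 7461)/(8892 + 10351) = -13187 - 12435/19243 = -253769876/19243 ≈ -13188.)
(z + 19645)/(28903 + j) = (-26996 + 19645)/(28903 - 253769876/19243) = -7351/302410553/19243 = -7351*19243/302410553 = -141455293/302410553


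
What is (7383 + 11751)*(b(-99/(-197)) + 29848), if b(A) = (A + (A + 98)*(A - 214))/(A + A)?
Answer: 370046984848/2167 ≈ 1.7076e+8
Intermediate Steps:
b(A) = (A + (-214 + A)*(98 + A))/(2*A) (b(A) = (A + (98 + A)*(-214 + A))/((2*A)) = (A + (-214 + A)*(98 + A))*(1/(2*A)) = (A + (-214 + A)*(98 + A))/(2*A))
(7383 + 11751)*(b(-99/(-197)) + 29848) = (7383 + 11751)*((-20972 + (-99/(-197))*(-115 - 99/(-197)))/(2*((-99/(-197)))) + 29848) = 19134*((-20972 + (-99*(-1/197))*(-115 - 99*(-1/197)))/(2*((-99*(-1/197)))) + 29848) = 19134*((-20972 + 99*(-115 + 99/197)/197)/(2*(99/197)) + 29848) = 19134*((1/2)*(197/99)*(-20972 + (99/197)*(-22556/197)) + 29848) = 19134*((1/2)*(197/99)*(-20972 - 2233044/38809) + 29848) = 19134*((1/2)*(197/99)*(-816135392/38809) + 29848) = 19134*(-408067696/19503 + 29848) = 19134*(174057848/19503) = 370046984848/2167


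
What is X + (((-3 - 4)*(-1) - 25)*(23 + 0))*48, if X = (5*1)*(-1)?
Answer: -19877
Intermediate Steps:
X = -5 (X = 5*(-1) = -5)
X + (((-3 - 4)*(-1) - 25)*(23 + 0))*48 = -5 + (((-3 - 4)*(-1) - 25)*(23 + 0))*48 = -5 + ((-7*(-1) - 25)*23)*48 = -5 + ((7 - 25)*23)*48 = -5 - 18*23*48 = -5 - 414*48 = -5 - 19872 = -19877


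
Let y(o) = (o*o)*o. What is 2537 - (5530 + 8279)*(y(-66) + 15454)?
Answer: 3756630515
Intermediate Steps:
y(o) = o³ (y(o) = o²*o = o³)
2537 - (5530 + 8279)*(y(-66) + 15454) = 2537 - (5530 + 8279)*((-66)³ + 15454) = 2537 - 13809*(-287496 + 15454) = 2537 - 13809*(-272042) = 2537 - 1*(-3756627978) = 2537 + 3756627978 = 3756630515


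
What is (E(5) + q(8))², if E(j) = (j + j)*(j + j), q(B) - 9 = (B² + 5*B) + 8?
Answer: 48841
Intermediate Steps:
q(B) = 17 + B² + 5*B (q(B) = 9 + ((B² + 5*B) + 8) = 9 + (8 + B² + 5*B) = 17 + B² + 5*B)
E(j) = 4*j² (E(j) = (2*j)*(2*j) = 4*j²)
(E(5) + q(8))² = (4*5² + (17 + 8² + 5*8))² = (4*25 + (17 + 64 + 40))² = (100 + 121)² = 221² = 48841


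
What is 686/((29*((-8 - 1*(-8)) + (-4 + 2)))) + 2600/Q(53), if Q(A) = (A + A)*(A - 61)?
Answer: -45783/3074 ≈ -14.894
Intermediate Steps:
Q(A) = 2*A*(-61 + A) (Q(A) = (2*A)*(-61 + A) = 2*A*(-61 + A))
686/((29*((-8 - 1*(-8)) + (-4 + 2)))) + 2600/Q(53) = 686/((29*((-8 - 1*(-8)) + (-4 + 2)))) + 2600/((2*53*(-61 + 53))) = 686/((29*((-8 + 8) - 2))) + 2600/((2*53*(-8))) = 686/((29*(0 - 2))) + 2600/(-848) = 686/((29*(-2))) + 2600*(-1/848) = 686/(-58) - 325/106 = 686*(-1/58) - 325/106 = -343/29 - 325/106 = -45783/3074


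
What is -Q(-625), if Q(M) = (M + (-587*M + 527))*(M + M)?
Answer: 458471250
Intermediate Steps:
Q(M) = 2*M*(527 - 586*M) (Q(M) = (M + (527 - 587*M))*(2*M) = (527 - 586*M)*(2*M) = 2*M*(527 - 586*M))
-Q(-625) = -2*(-625)*(527 - 586*(-625)) = -2*(-625)*(527 + 366250) = -2*(-625)*366777 = -1*(-458471250) = 458471250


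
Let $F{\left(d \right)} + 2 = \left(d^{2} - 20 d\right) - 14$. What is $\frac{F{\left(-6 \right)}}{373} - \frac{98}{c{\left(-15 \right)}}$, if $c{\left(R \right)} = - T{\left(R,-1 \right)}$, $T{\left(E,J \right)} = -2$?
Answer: $- \frac{18137}{373} \approx -48.625$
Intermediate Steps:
$F{\left(d \right)} = -16 + d^{2} - 20 d$ ($F{\left(d \right)} = -2 - \left(14 - d^{2} + 20 d\right) = -16 + d^{2} - 20 d$)
$c{\left(R \right)} = 2$ ($c{\left(R \right)} = \left(-1\right) \left(-2\right) = 2$)
$\frac{F{\left(-6 \right)}}{373} - \frac{98}{c{\left(-15 \right)}} = \frac{-16 + \left(-6\right)^{2} - -120}{373} - \frac{98}{2} = \left(-16 + 36 + 120\right) \frac{1}{373} - 49 = 140 \cdot \frac{1}{373} - 49 = \frac{140}{373} - 49 = - \frac{18137}{373}$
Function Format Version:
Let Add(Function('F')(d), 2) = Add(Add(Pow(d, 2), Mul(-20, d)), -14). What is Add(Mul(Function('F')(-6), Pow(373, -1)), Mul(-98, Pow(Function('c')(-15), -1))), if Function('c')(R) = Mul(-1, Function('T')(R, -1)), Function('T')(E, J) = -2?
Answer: Rational(-18137, 373) ≈ -48.625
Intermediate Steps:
Function('F')(d) = Add(-16, Pow(d, 2), Mul(-20, d)) (Function('F')(d) = Add(-2, Add(Add(Pow(d, 2), Mul(-20, d)), -14)) = Add(-2, Add(-14, Pow(d, 2), Mul(-20, d))) = Add(-16, Pow(d, 2), Mul(-20, d)))
Function('c')(R) = 2 (Function('c')(R) = Mul(-1, -2) = 2)
Add(Mul(Function('F')(-6), Pow(373, -1)), Mul(-98, Pow(Function('c')(-15), -1))) = Add(Mul(Add(-16, Pow(-6, 2), Mul(-20, -6)), Pow(373, -1)), Mul(-98, Pow(2, -1))) = Add(Mul(Add(-16, 36, 120), Rational(1, 373)), Mul(-98, Rational(1, 2))) = Add(Mul(140, Rational(1, 373)), -49) = Add(Rational(140, 373), -49) = Rational(-18137, 373)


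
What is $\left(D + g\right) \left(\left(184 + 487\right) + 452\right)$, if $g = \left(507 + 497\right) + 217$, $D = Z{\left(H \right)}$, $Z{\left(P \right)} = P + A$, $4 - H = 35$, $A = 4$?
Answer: $1340862$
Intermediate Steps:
$H = -31$ ($H = 4 - 35 = -31$)
$Z{\left(P \right)} = 4 + P$ ($Z{\left(P \right)} = P + 4 = 4 + P$)
$D = -27$ ($D = 4 - 31 = -27$)
$g = 1221$ ($g = 1004 + 217 = 1221$)
$\left(D + g\right) \left(\left(184 + 487\right) + 452\right) = \left(-27 + 1221\right) \left(\left(184 + 487\right) + 452\right) = 1194 \left(671 + 452\right) = 1194 \cdot 1123 = 1340862$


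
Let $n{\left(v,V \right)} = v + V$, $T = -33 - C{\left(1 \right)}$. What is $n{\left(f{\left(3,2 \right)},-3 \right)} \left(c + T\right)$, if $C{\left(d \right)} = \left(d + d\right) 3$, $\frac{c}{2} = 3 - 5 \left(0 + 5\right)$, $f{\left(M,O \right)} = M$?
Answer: $0$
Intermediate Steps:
$c = -44$ ($c = 2 \left(3 - 5 \left(0 + 5\right)\right) = 2 \left(3 - 25\right) = 2 \left(-22\right) = -44$)
$C{\left(d \right)} = 6 d$ ($C{\left(d \right)} = 2 d 3 = 6 d$)
$T = -39$ ($T = -33 - 6 \cdot 1 = -33 - 6 = -39$)
$n{\left(v,V \right)} = V + v$
$n{\left(f{\left(3,2 \right)},-3 \right)} \left(c + T\right) = \left(-3 + 3\right) \left(-44 - 39\right) = 0 \left(-83\right) = 0$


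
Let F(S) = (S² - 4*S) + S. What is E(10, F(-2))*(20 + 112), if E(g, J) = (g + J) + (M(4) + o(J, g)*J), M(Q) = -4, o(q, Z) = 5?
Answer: 8712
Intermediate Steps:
F(S) = S² - 3*S
E(g, J) = -4 + g + 6*J (E(g, J) = (g + J) + (-4 + 5*J) = (J + g) + (-4 + 5*J) = -4 + g + 6*J)
E(10, F(-2))*(20 + 112) = (-4 + 10 + 6*(-2*(-3 - 2)))*(20 + 112) = (-4 + 10 + 6*(-2*(-5)))*132 = (-4 + 10 + 6*10)*132 = (-4 + 10 + 60)*132 = 66*132 = 8712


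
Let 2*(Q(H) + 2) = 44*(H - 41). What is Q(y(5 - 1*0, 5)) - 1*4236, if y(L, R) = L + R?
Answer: -4920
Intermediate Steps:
Q(H) = -904 + 22*H (Q(H) = -2 + (44*(H - 41))/2 = -2 + (44*(-41 + H))/2 = -2 + (-1804 + 44*H)/2 = -2 + (-902 + 22*H) = -904 + 22*H)
Q(y(5 - 1*0, 5)) - 1*4236 = (-904 + 22*((5 - 1*0) + 5)) - 1*4236 = (-904 + 22*((5 + 0) + 5)) - 4236 = (-904 + 22*(5 + 5)) - 4236 = (-904 + 22*10) - 4236 = (-904 + 220) - 4236 = -684 - 4236 = -4920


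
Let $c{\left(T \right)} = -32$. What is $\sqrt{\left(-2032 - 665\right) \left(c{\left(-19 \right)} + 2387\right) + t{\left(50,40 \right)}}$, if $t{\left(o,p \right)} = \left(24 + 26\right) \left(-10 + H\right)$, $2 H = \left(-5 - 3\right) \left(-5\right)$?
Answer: $i \sqrt{6350935} \approx 2520.1 i$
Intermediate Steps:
$H = 20$ ($H = \frac{\left(-5 - 3\right) \left(-5\right)}{2} = \frac{\left(-8\right) \left(-5\right)}{2} = \frac{1}{2} \cdot 40 = 20$)
$t{\left(o,p \right)} = 500$ ($t{\left(o,p \right)} = \left(24 + 26\right) \left(-10 + 20\right) = 50 \cdot 10 = 500$)
$\sqrt{\left(-2032 - 665\right) \left(c{\left(-19 \right)} + 2387\right) + t{\left(50,40 \right)}} = \sqrt{\left(-2032 - 665\right) \left(-32 + 2387\right) + 500} = \sqrt{\left(-2697\right) 2355 + 500} = \sqrt{-6351435 + 500} = \sqrt{-6350935} = i \sqrt{6350935}$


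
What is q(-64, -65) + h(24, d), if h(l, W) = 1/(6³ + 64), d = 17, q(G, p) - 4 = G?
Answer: -16799/280 ≈ -59.996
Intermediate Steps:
q(G, p) = 4 + G
h(l, W) = 1/280 (h(l, W) = 1/(216 + 64) = 1/280)
q(-64, -65) + h(24, d) = (4 - 64) + 1/280 = -60 + 1/280 = -16799/280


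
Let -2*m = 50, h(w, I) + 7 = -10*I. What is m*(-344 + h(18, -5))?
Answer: 7525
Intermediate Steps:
h(w, I) = -7 - 10*I
m = -25 (m = -1/2*50 = -25)
m*(-344 + h(18, -5)) = -25*(-344 + (-7 - 10*(-5))) = -25*(-344 + (-7 + 50)) = -25*(-344 + 43) = -25*(-301) = 7525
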